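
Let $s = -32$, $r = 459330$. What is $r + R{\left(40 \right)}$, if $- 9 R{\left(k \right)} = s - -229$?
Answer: $\frac{4133773}{9} \approx 4.5931 \cdot 10^{5}$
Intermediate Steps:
$R{\left(k \right)} = - \frac{197}{9}$ ($R{\left(k \right)} = - \frac{-32 - -229}{9} = - \frac{-32 + 229}{9} = \left(- \frac{1}{9}\right) 197 = - \frac{197}{9}$)
$r + R{\left(40 \right)} = 459330 - \frac{197}{9} = \frac{4133773}{9}$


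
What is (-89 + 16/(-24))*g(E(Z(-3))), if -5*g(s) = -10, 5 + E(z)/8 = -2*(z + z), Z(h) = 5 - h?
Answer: -538/3 ≈ -179.33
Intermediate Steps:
E(z) = -40 - 32*z (E(z) = -40 + 8*(-2*(z + z)) = -40 + 8*(-4*z) = -40 - 32*z)
g(s) = 2 (g(s) = -⅕*(-10) = 2)
(-89 + 16/(-24))*g(E(Z(-3))) = (-89 + 16/(-24))*2 = (-89 + 16*(-1/24))*2 = (-89 - ⅔)*2 = -269/3*2 = -538/3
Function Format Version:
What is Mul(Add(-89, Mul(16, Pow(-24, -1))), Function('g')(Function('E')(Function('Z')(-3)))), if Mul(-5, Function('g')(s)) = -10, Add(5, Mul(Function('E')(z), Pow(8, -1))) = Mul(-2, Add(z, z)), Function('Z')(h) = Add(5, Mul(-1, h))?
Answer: Rational(-538, 3) ≈ -179.33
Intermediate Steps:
Function('E')(z) = Add(-40, Mul(-32, z)) (Function('E')(z) = Add(-40, Mul(8, Mul(-2, Add(z, z)))) = Add(-40, Mul(8, Mul(-2, Mul(2, z)))) = Add(-40, Mul(8, Mul(-4, z))) = Add(-40, Mul(-32, z)))
Function('g')(s) = 2 (Function('g')(s) = Mul(Rational(-1, 5), -10) = 2)
Mul(Add(-89, Mul(16, Pow(-24, -1))), Function('g')(Function('E')(Function('Z')(-3)))) = Mul(Add(-89, Mul(16, Pow(-24, -1))), 2) = Mul(Add(-89, Mul(16, Rational(-1, 24))), 2) = Mul(Add(-89, Rational(-2, 3)), 2) = Mul(Rational(-269, 3), 2) = Rational(-538, 3)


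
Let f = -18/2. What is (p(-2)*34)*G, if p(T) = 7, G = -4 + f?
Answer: -3094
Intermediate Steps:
f = -9 (f = -18*½ = -9)
G = -13 (G = -4 - 9 = -13)
(p(-2)*34)*G = (7*34)*(-13) = 238*(-13) = -3094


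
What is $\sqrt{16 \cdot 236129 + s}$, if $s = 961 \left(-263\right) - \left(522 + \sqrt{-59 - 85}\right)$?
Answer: $\sqrt{3524799 - 12 i} \approx 1877.4 - 0.003 i$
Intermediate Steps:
$s = -253265 - 12 i$ ($s = -252743 - \left(522 + \sqrt{-144}\right) = -252743 - \left(522 + 12 i\right) = -253265 - 12 i \approx -2.5327 \cdot 10^{5} - 12.0 i$)
$\sqrt{16 \cdot 236129 + s} = \sqrt{16 \cdot 236129 - \left(253265 + 12 i\right)} = \sqrt{3778064 - \left(253265 + 12 i\right)} = \sqrt{3524799 - 12 i}$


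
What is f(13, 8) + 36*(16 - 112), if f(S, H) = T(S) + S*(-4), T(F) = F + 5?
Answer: -3490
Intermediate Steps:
T(F) = 5 + F
f(S, H) = 5 - 3*S (f(S, H) = (5 + S) + S*(-4) = (5 + S) - 4*S = 5 - 3*S)
f(13, 8) + 36*(16 - 112) = (5 - 3*13) + 36*(16 - 112) = (5 - 39) + 36*(-96) = -34 - 3456 = -3490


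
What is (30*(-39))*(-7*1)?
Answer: 8190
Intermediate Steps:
(30*(-39))*(-7*1) = -1170*(-7) = 8190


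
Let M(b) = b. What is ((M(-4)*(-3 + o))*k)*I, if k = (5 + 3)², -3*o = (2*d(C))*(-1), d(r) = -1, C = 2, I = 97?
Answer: 273152/3 ≈ 91051.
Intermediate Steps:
o = -⅔ (o = -2*(-1)*(-1)/3 = -(-2)*(-1)/3 = -⅓*2 = -⅔ ≈ -0.66667)
k = 64 (k = 8² = 64)
((M(-4)*(-3 + o))*k)*I = (-4*(-3 - ⅔)*64)*97 = (-4*(-11/3)*64)*97 = ((44/3)*64)*97 = (2816/3)*97 = 273152/3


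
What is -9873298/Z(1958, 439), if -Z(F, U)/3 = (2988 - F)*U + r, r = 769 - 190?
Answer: 9873298/1358247 ≈ 7.2691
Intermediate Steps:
r = 579
Z(F, U) = -1737 - 3*U*(2988 - F) (Z(F, U) = -3*((2988 - F)*U + 579) = -3*(U*(2988 - F) + 579) = -3*(579 + U*(2988 - F)) = -1737 - 3*U*(2988 - F))
-9873298/Z(1958, 439) = -9873298/(-1737 - 8964*439 + 3*1958*439) = -9873298/(-1737 - 3935196 + 2578686) = -9873298/(-1358247) = -9873298*(-1/1358247) = 9873298/1358247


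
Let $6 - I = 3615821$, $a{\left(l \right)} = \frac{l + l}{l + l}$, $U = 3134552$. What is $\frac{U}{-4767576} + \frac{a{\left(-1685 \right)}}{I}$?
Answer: $- \frac{1416745613432}{2154834101805} \approx -0.65747$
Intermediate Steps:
$a{\left(l \right)} = 1$ ($a{\left(l \right)} = \frac{2 l}{2 l} = 2 l \frac{1}{2 l} = 1$)
$I = -3615815$ ($I = 6 - 3615821 = -3615815$)
$\frac{U}{-4767576} + \frac{a{\left(-1685 \right)}}{I} = \frac{3134552}{-4767576} + 1 \frac{1}{-3615815} = 3134552 \left(- \frac{1}{4767576}\right) + 1 \left(- \frac{1}{3615815}\right) = - \frac{391819}{595947} - \frac{1}{3615815} = - \frac{1416745613432}{2154834101805}$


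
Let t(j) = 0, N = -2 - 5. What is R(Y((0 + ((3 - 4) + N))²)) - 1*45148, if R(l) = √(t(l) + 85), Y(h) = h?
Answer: -45148 + √85 ≈ -45139.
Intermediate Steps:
N = -7
R(l) = √85 (R(l) = √(0 + 85) = √85)
R(Y((0 + ((3 - 4) + N))²)) - 1*45148 = √85 - 1*45148 = √85 - 45148 = -45148 + √85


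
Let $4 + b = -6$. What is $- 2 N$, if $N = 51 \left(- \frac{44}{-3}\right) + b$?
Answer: $-1476$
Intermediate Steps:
$b = -10$ ($b = -4 - 6 = -10$)
$N = 738$ ($N = 51 \left(- \frac{44}{-3}\right) - 10 = 51 \left(\left(-44\right) \left(- \frac{1}{3}\right)\right) - 10 = 51 \cdot \frac{44}{3} - 10 = 748 - 10 = 738$)
$- 2 N = \left(-2\right) 738 = -1476$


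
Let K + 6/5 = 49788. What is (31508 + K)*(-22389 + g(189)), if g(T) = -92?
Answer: -9137941994/5 ≈ -1.8276e+9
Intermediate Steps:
K = 248934/5 (K = -6/5 + 49788 = 248934/5 ≈ 49787.)
(31508 + K)*(-22389 + g(189)) = (31508 + 248934/5)*(-22389 - 92) = (406474/5)*(-22481) = -9137941994/5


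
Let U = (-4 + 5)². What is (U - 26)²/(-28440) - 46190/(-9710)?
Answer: 26151497/5523048 ≈ 4.7350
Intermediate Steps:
U = 1 (U = 1² = 1)
(U - 26)²/(-28440) - 46190/(-9710) = (1 - 26)²/(-28440) - 46190/(-9710) = (-25)²*(-1/28440) - 46190*(-1/9710) = 625*(-1/28440) + 4619/971 = -125/5688 + 4619/971 = 26151497/5523048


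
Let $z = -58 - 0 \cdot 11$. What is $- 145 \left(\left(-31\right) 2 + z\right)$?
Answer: $17400$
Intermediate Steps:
$z = -58$ ($z = -58 - 0 = -58 + 0 = -58$)
$- 145 \left(\left(-31\right) 2 + z\right) = - 145 \left(\left(-31\right) 2 - 58\right) = - 145 \left(-62 - 58\right) = \left(-145\right) \left(-120\right) = 17400$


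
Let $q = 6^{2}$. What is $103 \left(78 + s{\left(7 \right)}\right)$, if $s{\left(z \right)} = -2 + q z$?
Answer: $33784$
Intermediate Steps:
$q = 36$
$s{\left(z \right)} = -2 + 36 z$
$103 \left(78 + s{\left(7 \right)}\right) = 103 \left(78 + \left(-2 + 36 \cdot 7\right)\right) = 103 \left(78 + \left(-2 + 252\right)\right) = 103 \left(78 + 250\right) = 103 \cdot 328 = 33784$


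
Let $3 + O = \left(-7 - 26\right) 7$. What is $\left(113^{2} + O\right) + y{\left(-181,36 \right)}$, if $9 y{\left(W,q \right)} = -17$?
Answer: $\frac{112798}{9} \approx 12533.0$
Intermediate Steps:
$y{\left(W,q \right)} = - \frac{17}{9}$ ($y{\left(W,q \right)} = \frac{1}{9} \left(-17\right) = - \frac{17}{9}$)
$O = -234$ ($O = -3 + \left(-7 - 26\right) 7 = -3 - 231 = -234$)
$\left(113^{2} + O\right) + y{\left(-181,36 \right)} = \left(113^{2} - 234\right) - \frac{17}{9} = \left(12769 - 234\right) - \frac{17}{9} = 12535 - \frac{17}{9} = \frac{112798}{9}$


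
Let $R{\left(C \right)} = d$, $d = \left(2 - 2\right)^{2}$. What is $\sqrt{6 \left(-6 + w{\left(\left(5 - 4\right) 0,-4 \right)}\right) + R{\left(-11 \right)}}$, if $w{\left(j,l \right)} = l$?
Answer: $2 i \sqrt{15} \approx 7.746 i$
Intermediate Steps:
$d = 0$ ($d = 0^{2} = 0$)
$R{\left(C \right)} = 0$
$\sqrt{6 \left(-6 + w{\left(\left(5 - 4\right) 0,-4 \right)}\right) + R{\left(-11 \right)}} = \sqrt{6 \left(-6 - 4\right) + 0} = \sqrt{6 \left(-10\right) + 0} = \sqrt{-60 + 0} = \sqrt{-60} = 2 i \sqrt{15}$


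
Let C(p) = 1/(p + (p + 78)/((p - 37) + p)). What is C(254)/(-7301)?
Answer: -471/875871766 ≈ -5.3775e-7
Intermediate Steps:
C(p) = 1/(p + (78 + p)/(-37 + 2*p)) (C(p) = 1/(p + (78 + p)/((-37 + p) + p)) = 1/(p + (78 + p)/(-37 + 2*p)))
C(254)/(-7301) = ((-37/2 + 254)/(39 + 254² - 18*254))/(-7301) = ((471/2)/(39 + 64516 - 4572))*(-1/7301) = ((471/2)/59983)*(-1/7301) = ((1/59983)*(471/2))*(-1/7301) = (471/119966)*(-1/7301) = -471/875871766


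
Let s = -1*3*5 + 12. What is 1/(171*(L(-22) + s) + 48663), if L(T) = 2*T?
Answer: 1/40626 ≈ 2.4615e-5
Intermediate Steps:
s = -3 (s = -3*5 + 12 = -15 + 12 = -3)
1/(171*(L(-22) + s) + 48663) = 1/(171*(2*(-22) - 3) + 48663) = 1/(171*(-44 - 3) + 48663) = 1/(171*(-47) + 48663) = 1/(-8037 + 48663) = 1/40626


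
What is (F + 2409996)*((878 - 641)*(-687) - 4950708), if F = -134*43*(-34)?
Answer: -13325360463408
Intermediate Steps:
F = 195908 (F = -5762*(-34) = 195908)
(F + 2409996)*((878 - 641)*(-687) - 4950708) = (195908 + 2409996)*((878 - 641)*(-687) - 4950708) = 2605904*(237*(-687) - 4950708) = 2605904*(-162819 - 4950708) = 2605904*(-5113527) = -13325360463408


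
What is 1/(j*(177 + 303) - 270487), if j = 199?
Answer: -1/174967 ≈ -5.7154e-6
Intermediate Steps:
1/(j*(177 + 303) - 270487) = 1/(199*(177 + 303) - 270487) = 1/(199*480 - 270487) = 1/(95520 - 270487) = 1/(-174967) = -1/174967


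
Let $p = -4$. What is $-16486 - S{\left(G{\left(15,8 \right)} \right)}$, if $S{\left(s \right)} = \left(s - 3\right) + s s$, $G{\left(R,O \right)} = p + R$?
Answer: $-16615$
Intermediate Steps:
$G{\left(R,O \right)} = -4 + R$
$S{\left(s \right)} = -3 + s + s^{2}$ ($S{\left(s \right)} = \left(s - 3\right) + s^{2} = \left(-3 + s\right) + s^{2} = -3 + s + s^{2}$)
$-16486 - S{\left(G{\left(15,8 \right)} \right)} = -16486 - \left(-3 + \left(-4 + 15\right) + \left(-4 + 15\right)^{2}\right) = -16486 - \left(-3 + 11 + 11^{2}\right) = -16486 - \left(-3 + 11 + 121\right) = -16486 - 129 = -16615$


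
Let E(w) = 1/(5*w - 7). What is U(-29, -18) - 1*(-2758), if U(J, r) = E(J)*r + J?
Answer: 207413/76 ≈ 2729.1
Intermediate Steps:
E(w) = 1/(-7 + 5*w)
U(J, r) = J + r/(-7 + 5*J) (U(J, r) = r/(-7 + 5*J) + J = J + r/(-7 + 5*J))
U(-29, -18) - 1*(-2758) = (-29 - 18/(-7 + 5*(-29))) - 1*(-2758) = (-29 - 18/(-7 - 145)) + 2758 = (-29 - 18/(-152)) + 2758 = (-29 - 18*(-1/152)) + 2758 = (-29 + 9/76) + 2758 = -2195/76 + 2758 = 207413/76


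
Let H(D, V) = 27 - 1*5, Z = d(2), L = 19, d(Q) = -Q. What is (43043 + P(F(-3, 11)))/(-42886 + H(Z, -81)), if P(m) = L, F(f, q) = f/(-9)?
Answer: -7177/7144 ≈ -1.0046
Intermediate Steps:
F(f, q) = -f/9 (F(f, q) = f*(-1/9) = -f/9)
Z = -2 (Z = -1*2 = -2)
P(m) = 19
H(D, V) = 22 (H(D, V) = 27 - 5 = 22)
(43043 + P(F(-3, 11)))/(-42886 + H(Z, -81)) = (43043 + 19)/(-42886 + 22) = 43062/(-42864) = 43062*(-1/42864) = -7177/7144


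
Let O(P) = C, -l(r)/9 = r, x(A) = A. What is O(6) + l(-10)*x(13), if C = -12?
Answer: 1158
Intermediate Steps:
l(r) = -9*r
O(P) = -12
O(6) + l(-10)*x(13) = -12 - 9*(-10)*13 = -12 + 90*13 = -12 + 1170 = 1158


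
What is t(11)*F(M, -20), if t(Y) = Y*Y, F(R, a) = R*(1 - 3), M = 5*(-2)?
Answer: 2420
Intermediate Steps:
M = -10
F(R, a) = -2*R (F(R, a) = R*(-2) = -2*R)
t(Y) = Y²
t(11)*F(M, -20) = 11²*(-2*(-10)) = 121*20 = 2420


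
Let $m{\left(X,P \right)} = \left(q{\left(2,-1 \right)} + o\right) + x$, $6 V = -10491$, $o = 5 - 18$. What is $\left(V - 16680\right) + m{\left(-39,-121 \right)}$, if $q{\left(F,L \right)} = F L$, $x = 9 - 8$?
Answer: $- \frac{36885}{2} \approx -18443.0$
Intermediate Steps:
$o = -13$ ($o = 5 - 18 = -13$)
$x = 1$ ($x = 9 - 8 = 1$)
$V = - \frac{3497}{2}$ ($V = \frac{1}{6} \left(-10491\right) = - \frac{3497}{2} \approx -1748.5$)
$m{\left(X,P \right)} = -14$ ($m{\left(X,P \right)} = \left(2 \left(-1\right) - 13\right) + 1 = \left(-2 - 13\right) + 1 = -15 + 1 = -14$)
$\left(V - 16680\right) + m{\left(-39,-121 \right)} = \left(- \frac{3497}{2} - 16680\right) - 14 = - \frac{36857}{2} - 14 = - \frac{36885}{2}$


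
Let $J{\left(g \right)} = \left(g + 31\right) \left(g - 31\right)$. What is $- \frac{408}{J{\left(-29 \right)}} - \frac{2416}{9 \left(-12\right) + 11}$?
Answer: $\frac{13729}{485} \approx 28.307$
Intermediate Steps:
$J{\left(g \right)} = \left(-31 + g\right) \left(31 + g\right)$ ($J{\left(g \right)} = \left(31 + g\right) \left(-31 + g\right) = \left(-31 + g\right) \left(31 + g\right)$)
$- \frac{408}{J{\left(-29 \right)}} - \frac{2416}{9 \left(-12\right) + 11} = - \frac{408}{-961 + \left(-29\right)^{2}} - \frac{2416}{9 \left(-12\right) + 11} = - \frac{408}{-961 + 841} - \frac{2416}{-108 + 11} = - \frac{408}{-120} - \frac{2416}{-97} = \left(-408\right) \left(- \frac{1}{120}\right) - - \frac{2416}{97} = \frac{17}{5} + \frac{2416}{97} = \frac{13729}{485}$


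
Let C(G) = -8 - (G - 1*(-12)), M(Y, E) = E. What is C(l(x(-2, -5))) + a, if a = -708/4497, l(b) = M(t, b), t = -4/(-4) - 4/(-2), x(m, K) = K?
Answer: -22721/1499 ≈ -15.157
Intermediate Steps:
t = 3 (t = -4*(-¼) - 4*(-½) = 1 + 2 = 3)
l(b) = b
a = -236/1499 (a = -708*1/4497 = -236/1499 ≈ -0.15744)
C(G) = -20 - G (C(G) = -8 - (G + 12) = -8 - (12 + G) = -8 + (-12 - G) = -20 - G)
C(l(x(-2, -5))) + a = (-20 - 1*(-5)) - 236/1499 = (-20 + 5) - 236/1499 = -15 - 236/1499 = -22721/1499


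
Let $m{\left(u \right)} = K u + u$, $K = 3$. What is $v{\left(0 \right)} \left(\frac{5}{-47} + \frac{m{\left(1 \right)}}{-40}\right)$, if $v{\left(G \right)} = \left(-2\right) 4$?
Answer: $\frac{388}{235} \approx 1.6511$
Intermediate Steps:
$m{\left(u \right)} = 4 u$ ($m{\left(u \right)} = 3 u + u = 4 u$)
$v{\left(G \right)} = -8$
$v{\left(0 \right)} \left(\frac{5}{-47} + \frac{m{\left(1 \right)}}{-40}\right) = - 8 \left(\frac{5}{-47} + \frac{4 \cdot 1}{-40}\right) = - 8 \left(5 \left(- \frac{1}{47}\right) + 4 \left(- \frac{1}{40}\right)\right) = - 8 \left(- \frac{5}{47} - \frac{1}{10}\right) = \left(-8\right) \left(- \frac{97}{470}\right) = \frac{388}{235}$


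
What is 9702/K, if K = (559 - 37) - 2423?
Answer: -9702/1901 ≈ -5.1036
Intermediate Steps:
K = -1901 (K = 522 - 2423 = -1901)
9702/K = 9702/(-1901) = 9702*(-1/1901) = -9702/1901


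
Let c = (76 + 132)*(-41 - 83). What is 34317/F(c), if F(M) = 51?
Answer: 11439/17 ≈ 672.88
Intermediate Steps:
c = -25792 (c = 208*(-124) = -25792)
34317/F(c) = 34317/51 = 34317*(1/51) = 11439/17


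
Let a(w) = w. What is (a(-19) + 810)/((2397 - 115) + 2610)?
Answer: 791/4892 ≈ 0.16169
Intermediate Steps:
(a(-19) + 810)/((2397 - 115) + 2610) = (-19 + 810)/((2397 - 115) + 2610) = 791/(2282 + 2610) = 791/4892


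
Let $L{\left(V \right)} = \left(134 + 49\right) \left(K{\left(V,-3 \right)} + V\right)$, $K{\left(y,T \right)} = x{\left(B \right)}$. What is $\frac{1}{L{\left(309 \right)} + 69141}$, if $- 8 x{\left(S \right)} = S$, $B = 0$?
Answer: $\frac{1}{125688} \approx 7.9562 \cdot 10^{-6}$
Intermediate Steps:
$x{\left(S \right)} = - \frac{S}{8}$
$K{\left(y,T \right)} = 0$ ($K{\left(y,T \right)} = \left(- \frac{1}{8}\right) 0 = 0$)
$L{\left(V \right)} = 183 V$ ($L{\left(V \right)} = \left(134 + 49\right) \left(0 + V\right) = 183 V$)
$\frac{1}{L{\left(309 \right)} + 69141} = \frac{1}{183 \cdot 309 + 69141} = \frac{1}{56547 + 69141} = \frac{1}{125688}$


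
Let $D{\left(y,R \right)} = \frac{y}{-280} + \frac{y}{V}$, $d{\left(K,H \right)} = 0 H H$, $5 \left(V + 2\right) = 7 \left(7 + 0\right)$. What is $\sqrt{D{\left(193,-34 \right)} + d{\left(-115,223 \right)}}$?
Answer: $\frac{\sqrt{717097290}}{5460} \approx 4.9045$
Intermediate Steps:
$V = \frac{39}{5}$ ($V = -2 + \frac{7 \left(7 + 0\right)}{5} = -2 + \frac{7 \cdot 7}{5} = -2 + \frac{1}{5} \cdot 49 = -2 + \frac{49}{5} = \frac{39}{5} \approx 7.8$)
$d{\left(K,H \right)} = 0$ ($d{\left(K,H \right)} = 0 H = 0$)
$D{\left(y,R \right)} = \frac{1361 y}{10920}$ ($D{\left(y,R \right)} = \frac{y}{-280} + \frac{y}{\frac{39}{5}} = y \left(- \frac{1}{280}\right) + y \frac{5}{39} = - \frac{y}{280} + \frac{5 y}{39} = \frac{1361 y}{10920}$)
$\sqrt{D{\left(193,-34 \right)} + d{\left(-115,223 \right)}} = \sqrt{\frac{1361}{10920} \cdot 193 + 0} = \sqrt{\frac{262673}{10920} + 0} = \sqrt{\frac{262673}{10920}} = \frac{\sqrt{717097290}}{5460}$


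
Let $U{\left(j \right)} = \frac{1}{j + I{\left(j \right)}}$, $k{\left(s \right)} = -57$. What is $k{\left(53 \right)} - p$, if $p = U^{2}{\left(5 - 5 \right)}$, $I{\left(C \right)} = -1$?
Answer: $-58$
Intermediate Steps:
$U{\left(j \right)} = \frac{1}{-1 + j}$ ($U{\left(j \right)} = \frac{1}{j - 1} = \frac{1}{-1 + j}$)
$p = 1$ ($p = \left(\frac{1}{-1 + \left(5 - 5\right)}\right)^{2} = \left(\frac{1}{-1 + 0}\right)^{2} = \left(\frac{1}{-1}\right)^{2} = \left(-1\right)^{2} = 1$)
$k{\left(53 \right)} - p = -57 - 1 = -58$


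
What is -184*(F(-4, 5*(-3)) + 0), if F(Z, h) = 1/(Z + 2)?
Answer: 92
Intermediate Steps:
F(Z, h) = 1/(2 + Z)
-184*(F(-4, 5*(-3)) + 0) = -184*(1/(2 - 4) + 0) = -184*(1/(-2) + 0) = -184*(-½ + 0) = -184*(-1)/2 = -46*(-2) = 92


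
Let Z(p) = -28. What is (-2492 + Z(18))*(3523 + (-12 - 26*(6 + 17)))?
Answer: -7340760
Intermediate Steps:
(-2492 + Z(18))*(3523 + (-12 - 26*(6 + 17))) = (-2492 - 28)*(3523 + (-12 - 26*(6 + 17))) = -2520*(3523 + (-12 - 26*23)) = -2520*(3523 + (-12 - 598)) = -2520*(3523 - 610) = -2520*2913 = -7340760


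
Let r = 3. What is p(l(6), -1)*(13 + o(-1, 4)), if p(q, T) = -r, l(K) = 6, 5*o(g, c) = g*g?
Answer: -198/5 ≈ -39.600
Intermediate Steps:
o(g, c) = g²/5 (o(g, c) = (g*g)/5 = g²/5)
p(q, T) = -3 (p(q, T) = -1*3 = -3)
p(l(6), -1)*(13 + o(-1, 4)) = -3*(13 + (⅕)*(-1)²) = -3*(13 + (⅕)*1) = -3*(13 + ⅕) = -3*66/5 = -198/5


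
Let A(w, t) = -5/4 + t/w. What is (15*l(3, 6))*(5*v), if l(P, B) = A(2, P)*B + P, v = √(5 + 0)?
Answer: 675*√5/2 ≈ 754.67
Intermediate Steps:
A(w, t) = -5/4 + t/w (A(w, t) = -5*¼ + t/w = -5/4 + t/w)
v = √5 ≈ 2.2361
l(P, B) = P + B*(-5/4 + P/2) (l(P, B) = (-5/4 + P/2)*B + P = B*(-5/4 + P/2) + P = P + B*(-5/4 + P/2))
(15*l(3, 6))*(5*v) = (15*(3 + (¼)*6*(-5 + 2*3)))*(5*√5) = (15*(3 + (¼)*6*(-5 + 6)))*(5*√5) = (15*(3 + (¼)*6*1))*(5*√5) = (15*(3 + 3/2))*(5*√5) = (15*(9/2))*(5*√5) = 135*(5*√5)/2 = 675*√5/2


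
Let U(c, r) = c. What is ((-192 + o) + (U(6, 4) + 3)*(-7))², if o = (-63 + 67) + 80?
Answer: 29241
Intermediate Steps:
o = 84 (o = 4 + 80 = 84)
((-192 + o) + (U(6, 4) + 3)*(-7))² = ((-192 + 84) + (6 + 3)*(-7))² = (-108 + 9*(-7))² = (-108 - 63)² = (-171)² = 29241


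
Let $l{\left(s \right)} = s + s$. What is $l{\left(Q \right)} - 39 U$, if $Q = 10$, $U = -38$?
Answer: $1502$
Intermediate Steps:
$l{\left(s \right)} = 2 s$
$l{\left(Q \right)} - 39 U = 2 \cdot 10 - -1482 = 20 + 1482 = 1502$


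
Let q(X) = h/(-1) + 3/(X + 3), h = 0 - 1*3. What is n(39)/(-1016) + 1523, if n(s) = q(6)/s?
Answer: 90521023/59436 ≈ 1523.0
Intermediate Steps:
h = -3 (h = 0 - 3 = -3)
q(X) = 3 + 3/(3 + X) (q(X) = -3/(-1) + 3/(X + 3) = -3*(-1) + 3/(3 + X) = 3 + 3/(3 + X))
n(s) = 10/(3*s) (n(s) = (3*(4 + 6)/(3 + 6))/s = (3*10/9)/s = (3*(⅑)*10)/s = 10/(3*s))
n(39)/(-1016) + 1523 = ((10/3)/39)/(-1016) + 1523 = ((10/3)*(1/39))*(-1/1016) + 1523 = (10/117)*(-1/1016) + 1523 = -5/59436 + 1523 = 90521023/59436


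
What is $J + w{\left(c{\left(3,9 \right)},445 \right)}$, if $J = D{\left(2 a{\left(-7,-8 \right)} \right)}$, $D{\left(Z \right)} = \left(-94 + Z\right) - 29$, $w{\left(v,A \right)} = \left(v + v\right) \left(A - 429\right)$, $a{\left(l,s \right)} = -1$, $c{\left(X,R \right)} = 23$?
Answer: $611$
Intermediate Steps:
$w{\left(v,A \right)} = 2 v \left(-429 + A\right)$
$D{\left(Z \right)} = -123 + Z$
$J = -125$ ($J = -123 + 2 \left(-1\right) = -123 - 2 = -125$)
$J + w{\left(c{\left(3,9 \right)},445 \right)} = -125 + 2 \cdot 23 \left(-429 + 445\right) = -125 + 2 \cdot 23 \cdot 16 = -125 + 736 = 611$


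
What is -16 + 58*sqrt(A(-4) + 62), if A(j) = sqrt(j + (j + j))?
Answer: -16 + 58*sqrt(62 + 2*I*sqrt(3)) ≈ 440.87 + 12.753*I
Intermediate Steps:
A(j) = sqrt(3)*sqrt(j) (A(j) = sqrt(j + 2*j) = sqrt(3*j) = sqrt(3)*sqrt(j))
-16 + 58*sqrt(A(-4) + 62) = -16 + 58*sqrt(sqrt(3)*sqrt(-4) + 62) = -16 + 58*sqrt(sqrt(3)*(2*I) + 62) = -16 + 58*sqrt(2*I*sqrt(3) + 62) = -16 + 58*sqrt(62 + 2*I*sqrt(3))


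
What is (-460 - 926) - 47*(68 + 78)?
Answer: -8248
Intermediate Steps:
(-460 - 926) - 47*(68 + 78) = -1386 - 47*146 = -1386 - 6862 = -8248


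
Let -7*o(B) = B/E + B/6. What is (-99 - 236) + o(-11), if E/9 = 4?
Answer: -12049/36 ≈ -334.69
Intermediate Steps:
E = 36 (E = 9*4 = 36)
o(B) = -B/36 (o(B) = -(B/36 + B/6)/7 = -B/36)
(-99 - 236) + o(-11) = (-99 - 236) - 1/36*(-11) = -335 + 11/36 = -12049/36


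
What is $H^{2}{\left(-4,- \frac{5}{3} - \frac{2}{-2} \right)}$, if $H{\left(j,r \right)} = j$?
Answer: $16$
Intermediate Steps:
$H^{2}{\left(-4,- \frac{5}{3} - \frac{2}{-2} \right)} = \left(-4\right)^{2} = 16$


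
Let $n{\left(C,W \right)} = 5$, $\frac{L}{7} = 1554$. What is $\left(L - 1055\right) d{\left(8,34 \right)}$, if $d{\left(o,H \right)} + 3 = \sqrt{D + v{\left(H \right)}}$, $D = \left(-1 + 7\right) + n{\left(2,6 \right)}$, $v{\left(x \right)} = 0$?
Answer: $-29469 + 9823 \sqrt{11} \approx 3110.2$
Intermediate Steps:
$L = 10878$ ($L = 7 \cdot 1554 = 10878$)
$D = 11$ ($D = \left(-1 + 7\right) + 5 = 6 + 5 = 11$)
$d{\left(o,H \right)} = -3 + \sqrt{11}$ ($d{\left(o,H \right)} = -3 + \sqrt{11 + 0} = -3 + \sqrt{11}$)
$\left(L - 1055\right) d{\left(8,34 \right)} = \left(10878 - 1055\right) \left(-3 + \sqrt{11}\right) = 9823 \left(-3 + \sqrt{11}\right) = -29469 + 9823 \sqrt{11}$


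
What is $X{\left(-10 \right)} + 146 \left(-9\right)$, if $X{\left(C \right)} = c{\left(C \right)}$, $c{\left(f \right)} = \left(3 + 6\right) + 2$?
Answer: $-1303$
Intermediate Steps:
$c{\left(f \right)} = 11$ ($c{\left(f \right)} = 9 + 2 = 11$)
$X{\left(C \right)} = 11$
$X{\left(-10 \right)} + 146 \left(-9\right) = 11 + 146 \left(-9\right) = 11 - 1314 = -1303$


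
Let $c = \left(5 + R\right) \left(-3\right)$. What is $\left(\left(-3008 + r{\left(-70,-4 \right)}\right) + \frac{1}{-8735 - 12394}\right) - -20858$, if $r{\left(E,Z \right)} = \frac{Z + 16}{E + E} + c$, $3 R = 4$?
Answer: $\frac{13186228543}{739515} \approx 17831.0$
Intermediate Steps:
$R = \frac{4}{3}$ ($R = \frac{1}{3} \cdot 4 = \frac{4}{3} \approx 1.3333$)
$c = -19$ ($c = \left(5 + \frac{4}{3}\right) \left(-3\right) = \frac{19}{3} \left(-3\right) = -19$)
$r{\left(E,Z \right)} = -19 + \frac{16 + Z}{2 E}$ ($r{\left(E,Z \right)} = \frac{Z + 16}{E + E} - 19 = \frac{16 + Z}{2 E} - 19 = -19 + \frac{16 + Z}{2 E}$)
$\left(\left(-3008 + r{\left(-70,-4 \right)}\right) + \frac{1}{-8735 - 12394}\right) - -20858 = \left(\left(-3008 + \frac{16 - 4 - -2660}{2 \left(-70\right)}\right) + \frac{1}{-8735 - 12394}\right) - -20858 = \left(\left(-3008 + \frac{1}{2} \left(- \frac{1}{70}\right) \left(16 - 4 + 2660\right)\right) + \frac{1}{-21129}\right) + 20858 = \left(\left(-3008 + \frac{1}{2} \left(- \frac{1}{70}\right) 2672\right) - \frac{1}{21129}\right) + 20858 = \left(\left(-3008 - \frac{668}{35}\right) - \frac{1}{21129}\right) + 20858 = \left(- \frac{105948}{35} - \frac{1}{21129}\right) + 20858 = - \frac{2238575327}{739515} + 20858 = \frac{13186228543}{739515}$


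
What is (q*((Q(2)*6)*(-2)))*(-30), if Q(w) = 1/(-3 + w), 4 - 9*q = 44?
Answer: 1600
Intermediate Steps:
q = -40/9 (q = 4/9 - 1/9*44 = 4/9 - 44/9 = -40/9 ≈ -4.4444)
(q*((Q(2)*6)*(-2)))*(-30) = -40*6/(-3 + 2)*(-2)/9*(-30) = -40*6/(-1)*(-2)/9*(-30) = -40*(-1*6)*(-2)/9*(-30) = -(-80)*(-2)/3*(-30) = -40/9*12*(-30) = -160/3*(-30) = 1600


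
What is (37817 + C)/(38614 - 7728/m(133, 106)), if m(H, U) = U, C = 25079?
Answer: 1666744/1021339 ≈ 1.6319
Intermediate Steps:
(37817 + C)/(38614 - 7728/m(133, 106)) = (37817 + 25079)/(38614 - 7728/106) = 62896/(38614 - 7728*1/106) = 62896/(38614 - 3864/53) = 62896/(2042678/53) = 62896*(53/2042678) = 1666744/1021339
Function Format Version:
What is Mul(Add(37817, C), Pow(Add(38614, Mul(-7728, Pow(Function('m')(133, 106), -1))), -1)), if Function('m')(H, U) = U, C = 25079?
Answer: Rational(1666744, 1021339) ≈ 1.6319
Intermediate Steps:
Mul(Add(37817, C), Pow(Add(38614, Mul(-7728, Pow(Function('m')(133, 106), -1))), -1)) = Mul(Add(37817, 25079), Pow(Add(38614, Mul(-7728, Pow(106, -1))), -1)) = Mul(62896, Pow(Add(38614, Mul(-7728, Rational(1, 106))), -1)) = Mul(62896, Pow(Add(38614, Rational(-3864, 53)), -1)) = Mul(62896, Pow(Rational(2042678, 53), -1)) = Mul(62896, Rational(53, 2042678)) = Rational(1666744, 1021339)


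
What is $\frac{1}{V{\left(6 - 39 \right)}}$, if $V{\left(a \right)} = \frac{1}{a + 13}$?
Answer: $-20$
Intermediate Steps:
$V{\left(a \right)} = \frac{1}{13 + a}$
$\frac{1}{V{\left(6 - 39 \right)}} = \frac{1}{\frac{1}{13 + \left(6 - 39\right)}} = \frac{1}{\frac{1}{13 - 33}} = \frac{1}{\frac{1}{-20}} = \frac{1}{- \frac{1}{20}} = -20$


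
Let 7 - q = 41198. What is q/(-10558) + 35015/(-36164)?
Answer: 559971477/190909756 ≈ 2.9332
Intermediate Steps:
q = -41191 (q = 7 - 1*41198 = 7 - 41198 = -41191)
q/(-10558) + 35015/(-36164) = -41191/(-10558) + 35015/(-36164) = -41191*(-1/10558) + 35015*(-1/36164) = 41191/10558 - 35015/36164 = 559971477/190909756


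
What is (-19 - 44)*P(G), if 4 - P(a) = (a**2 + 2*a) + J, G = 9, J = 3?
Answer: 6174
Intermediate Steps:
P(a) = 1 - a**2 - 2*a (P(a) = 4 - ((a**2 + 2*a) + 3) = 4 - (3 + a**2 + 2*a) = 4 + (-3 - a**2 - 2*a) = 1 - a**2 - 2*a)
(-19 - 44)*P(G) = (-19 - 44)*(1 - 1*9**2 - 2*9) = -63*(1 - 1*81 - 18) = -63*(1 - 81 - 18) = -63*(-98) = 6174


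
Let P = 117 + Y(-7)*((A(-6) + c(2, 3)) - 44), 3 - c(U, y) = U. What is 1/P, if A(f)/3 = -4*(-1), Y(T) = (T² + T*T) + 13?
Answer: -1/3324 ≈ -0.00030084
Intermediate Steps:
c(U, y) = 3 - U
Y(T) = 13 + 2*T² (Y(T) = (T² + T²) + 13 = 2*T² + 13 = 13 + 2*T²)
A(f) = 12 (A(f) = 3*(-4*(-1)) = 3*4 = 12)
P = -3324 (P = 117 + (13 + 2*(-7)²)*((12 + (3 - 1*2)) - 44) = 117 + (13 + 2*49)*((12 + (3 - 2)) - 44) = 117 + (13 + 98)*((12 + 1) - 44) = 117 + 111*(13 - 44) = 117 + 111*(-31) = 117 - 3441 = -3324)
1/P = 1/(-3324) = -1/3324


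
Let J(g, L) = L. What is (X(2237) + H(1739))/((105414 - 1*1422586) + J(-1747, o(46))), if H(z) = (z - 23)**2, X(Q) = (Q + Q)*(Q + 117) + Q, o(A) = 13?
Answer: -13478689/1317159 ≈ -10.233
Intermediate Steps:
X(Q) = Q + 2*Q*(117 + Q) (X(Q) = (2*Q)*(117 + Q) + Q = 2*Q*(117 + Q) + Q = Q + 2*Q*(117 + Q))
H(z) = (-23 + z)**2
(X(2237) + H(1739))/((105414 - 1*1422586) + J(-1747, o(46))) = (2237*(235 + 2*2237) + (-23 + 1739)**2)/((105414 - 1*1422586) + 13) = (2237*(235 + 4474) + 1716**2)/((105414 - 1422586) + 13) = (2237*4709 + 2944656)/(-1317172 + 13) = (10534033 + 2944656)/(-1317159) = 13478689*(-1/1317159) = -13478689/1317159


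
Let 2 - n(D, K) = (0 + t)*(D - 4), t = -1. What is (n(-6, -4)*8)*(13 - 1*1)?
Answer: -768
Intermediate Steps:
n(D, K) = -2 + D (n(D, K) = 2 - (0 - 1)*(D - 4) = 2 - (-1)*(-4 + D) = 2 - (4 - D) = 2 + (-4 + D) = -2 + D)
(n(-6, -4)*8)*(13 - 1*1) = ((-2 - 6)*8)*(13 - 1*1) = (-8*8)*(13 - 1) = -64*12 = -768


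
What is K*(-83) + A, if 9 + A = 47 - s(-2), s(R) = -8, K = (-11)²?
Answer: -9997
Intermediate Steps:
K = 121
A = 46 (A = -9 + (47 - 1*(-8)) = -9 + (47 + 8) = -9 + 55 = 46)
K*(-83) + A = 121*(-83) + 46 = -10043 + 46 = -9997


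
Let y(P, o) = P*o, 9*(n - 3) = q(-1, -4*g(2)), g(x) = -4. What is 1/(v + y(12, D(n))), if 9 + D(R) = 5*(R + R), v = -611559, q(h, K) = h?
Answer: -3/1833961 ≈ -1.6358e-6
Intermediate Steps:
n = 26/9 (n = 3 + (1/9)*(-1) = 3 - 1/9 = 26/9 ≈ 2.8889)
D(R) = -9 + 10*R (D(R) = -9 + 5*(R + R) = -9 + 5*(2*R) = -9 + 10*R)
1/(v + y(12, D(n))) = 1/(-611559 + 12*(-9 + 10*(26/9))) = 1/(-611559 + 12*(-9 + 260/9)) = 1/(-611559 + 12*(179/9)) = 1/(-611559 + 716/3) = 1/(-1833961/3) = -3/1833961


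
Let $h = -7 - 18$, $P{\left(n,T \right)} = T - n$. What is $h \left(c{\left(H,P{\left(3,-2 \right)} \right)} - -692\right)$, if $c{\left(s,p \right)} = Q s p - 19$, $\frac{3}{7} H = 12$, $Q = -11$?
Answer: $-55325$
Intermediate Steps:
$H = 28$ ($H = \frac{7}{3} \cdot 12 = 28$)
$c{\left(s,p \right)} = -19 - 11 p s$ ($c{\left(s,p \right)} = - 11 s p - 19 = - 11 p s - 19 = -19 - 11 p s$)
$h = -25$
$h \left(c{\left(H,P{\left(3,-2 \right)} \right)} - -692\right) = - 25 \left(\left(-19 - 11 \left(-2 - 3\right) 28\right) - -692\right) = - 25 \left(\left(-19 - 11 \left(-2 - 3\right) 28\right) + 692\right) = - 25 \left(\left(-19 - \left(-55\right) 28\right) + 692\right) = - 25 \left(\left(-19 + 1540\right) + 692\right) = - 25 \left(1521 + 692\right) = \left(-25\right) 2213 = -55325$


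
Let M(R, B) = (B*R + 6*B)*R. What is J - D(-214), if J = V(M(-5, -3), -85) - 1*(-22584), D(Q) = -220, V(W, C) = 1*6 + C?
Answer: 22725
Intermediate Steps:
M(R, B) = R*(6*B + B*R) (M(R, B) = (6*B + B*R)*R = R*(6*B + B*R))
V(W, C) = 6 + C
J = 22505 (J = (6 - 85) - 1*(-22584) = -79 + 22584 = 22505)
J - D(-214) = 22505 - 1*(-220) = 22505 + 220 = 22725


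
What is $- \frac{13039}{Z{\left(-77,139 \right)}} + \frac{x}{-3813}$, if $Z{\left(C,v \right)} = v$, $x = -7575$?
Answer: $- \frac{16221594}{176669} \approx -91.819$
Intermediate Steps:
$- \frac{13039}{Z{\left(-77,139 \right)}} + \frac{x}{-3813} = - \frac{13039}{139} - \frac{7575}{-3813} = \left(-13039\right) \frac{1}{139} - - \frac{2525}{1271} = - \frac{13039}{139} + \frac{2525}{1271} = - \frac{16221594}{176669}$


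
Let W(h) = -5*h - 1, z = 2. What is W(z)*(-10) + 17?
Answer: 127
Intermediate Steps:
W(h) = -1 - 5*h
W(z)*(-10) + 17 = (-1 - 5*2)*(-10) + 17 = (-1 - 10)*(-10) + 17 = -11*(-10) + 17 = 110 + 17 = 127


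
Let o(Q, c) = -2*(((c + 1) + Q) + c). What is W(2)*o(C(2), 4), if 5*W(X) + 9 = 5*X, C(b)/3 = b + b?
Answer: -42/5 ≈ -8.4000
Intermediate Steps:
C(b) = 6*b (C(b) = 3*(b + b) = 3*(2*b) = 6*b)
W(X) = -9/5 + X (W(X) = -9/5 + (5*X)/5 = -9/5 + X)
o(Q, c) = -2 - 4*c - 2*Q (o(Q, c) = -2*(((1 + c) + Q) + c) = -2*((1 + Q + c) + c) = -2*(1 + Q + 2*c) = -2 - 4*c - 2*Q)
W(2)*o(C(2), 4) = (-9/5 + 2)*(-2 - 4*4 - 12*2) = (-2 - 16 - 2*12)/5 = (-2 - 16 - 24)/5 = (⅕)*(-42) = -42/5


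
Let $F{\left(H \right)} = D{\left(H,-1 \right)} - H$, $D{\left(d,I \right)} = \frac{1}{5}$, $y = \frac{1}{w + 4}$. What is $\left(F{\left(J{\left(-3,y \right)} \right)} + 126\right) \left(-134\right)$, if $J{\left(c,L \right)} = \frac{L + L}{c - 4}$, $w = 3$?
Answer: $- \frac{4144486}{245} \approx -16916.0$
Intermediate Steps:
$y = \frac{1}{7}$ ($y = \frac{1}{3 + 4} = \frac{1}{7} \approx 0.14286$)
$D{\left(d,I \right)} = \frac{1}{5}$
$J{\left(c,L \right)} = \frac{2 L}{-4 + c}$
$F{\left(H \right)} = \frac{1}{5} - H$
$\left(F{\left(J{\left(-3,y \right)} \right)} + 126\right) \left(-134\right) = \left(\left(\frac{1}{5} - 2 \cdot \frac{1}{7} \frac{1}{-4 - 3}\right) + 126\right) \left(-134\right) = \left(\left(\frac{1}{5} - 2 \cdot \frac{1}{7} \frac{1}{-7}\right) + 126\right) \left(-134\right) = \left(\left(\frac{1}{5} - 2 \cdot \frac{1}{7} \left(- \frac{1}{7}\right)\right) + 126\right) \left(-134\right) = \left(\left(\frac{1}{5} - - \frac{2}{49}\right) + 126\right) \left(-134\right) = \left(\left(\frac{1}{5} + \frac{2}{49}\right) + 126\right) \left(-134\right) = \left(\frac{59}{245} + 126\right) \left(-134\right) = \frac{30929}{245} \left(-134\right) = - \frac{4144486}{245}$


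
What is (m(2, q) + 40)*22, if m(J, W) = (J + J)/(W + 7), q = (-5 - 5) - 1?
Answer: 858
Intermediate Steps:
q = -11 (q = -10 - 1 = -11)
m(J, W) = 2*J/(7 + W) (m(J, W) = (2*J)/(7 + W) = 2*J/(7 + W))
(m(2, q) + 40)*22 = (2*2/(7 - 11) + 40)*22 = (2*2/(-4) + 40)*22 = (2*2*(-1/4) + 40)*22 = (-1 + 40)*22 = 39*22 = 858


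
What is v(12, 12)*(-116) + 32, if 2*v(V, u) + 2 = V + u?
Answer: -1244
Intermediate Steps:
v(V, u) = -1 + V/2 + u/2 (v(V, u) = -1 + (V + u)/2 = -1 + (V/2 + u/2) = -1 + V/2 + u/2)
v(12, 12)*(-116) + 32 = (-1 + (½)*12 + (½)*12)*(-116) + 32 = (-1 + 6 + 6)*(-116) + 32 = 11*(-116) + 32 = -1276 + 32 = -1244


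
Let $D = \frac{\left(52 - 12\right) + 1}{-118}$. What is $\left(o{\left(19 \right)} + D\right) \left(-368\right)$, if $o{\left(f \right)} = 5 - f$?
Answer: $\frac{311512}{59} \approx 5279.9$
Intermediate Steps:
$D = - \frac{41}{118}$ ($D = \left(40 + 1\right) \left(- \frac{1}{118}\right) = 41 \left(- \frac{1}{118}\right) = - \frac{41}{118} \approx -0.34746$)
$\left(o{\left(19 \right)} + D\right) \left(-368\right) = \left(\left(5 - 19\right) - \frac{41}{118}\right) \left(-368\right) = \left(-14 - \frac{41}{118}\right) \left(-368\right) = \left(- \frac{1693}{118}\right) \left(-368\right) = \frac{311512}{59}$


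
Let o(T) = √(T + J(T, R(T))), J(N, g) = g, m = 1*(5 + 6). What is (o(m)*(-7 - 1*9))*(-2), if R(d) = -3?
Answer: 64*√2 ≈ 90.510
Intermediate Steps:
m = 11 (m = 1*11 = 11)
o(T) = √(-3 + T) (o(T) = √(T - 3) = √(-3 + T))
(o(m)*(-7 - 1*9))*(-2) = (√(-3 + 11)*(-7 - 1*9))*(-2) = (√8*(-7 - 9))*(-2) = ((2*√2)*(-16))*(-2) = -32*√2*(-2) = 64*√2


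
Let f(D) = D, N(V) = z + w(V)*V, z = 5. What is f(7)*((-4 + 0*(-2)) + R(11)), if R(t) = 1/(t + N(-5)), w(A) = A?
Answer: -1141/41 ≈ -27.829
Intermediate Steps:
N(V) = 5 + V² (N(V) = 5 + V*V = 5 + V²)
R(t) = 1/(30 + t) (R(t) = 1/(t + (5 + (-5)²)) = 1/(t + (5 + 25)) = 1/(t + 30) = 1/(30 + t))
f(7)*((-4 + 0*(-2)) + R(11)) = 7*((-4 + 0*(-2)) + 1/(30 + 11)) = 7*((-4 + 0) + 1/41) = 7*(-4 + 1/41) = 7*(-163/41) = -1141/41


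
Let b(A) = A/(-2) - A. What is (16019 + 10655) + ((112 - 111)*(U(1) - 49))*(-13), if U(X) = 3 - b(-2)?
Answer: 27311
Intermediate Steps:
b(A) = -3*A/2 (b(A) = A*(-1/2) - A = -A/2 - A = -3*A/2)
U(X) = 0 (U(X) = 3 - (-3)*(-2)/2 = 3 - 1*3 = 3 - 3 = 0)
(16019 + 10655) + ((112 - 111)*(U(1) - 49))*(-13) = (16019 + 10655) + ((112 - 111)*(0 - 49))*(-13) = 26674 + (1*(-49))*(-13) = 26674 - 49*(-13) = 26674 + 637 = 27311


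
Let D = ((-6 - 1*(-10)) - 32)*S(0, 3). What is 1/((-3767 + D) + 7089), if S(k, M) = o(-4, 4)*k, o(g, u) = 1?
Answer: 1/3322 ≈ 0.00030102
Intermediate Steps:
S(k, M) = k (S(k, M) = 1*k = k)
D = 0 (D = ((-6 - 1*(-10)) - 32)*0 = ((-6 + 10) - 32)*0 = (4 - 32)*0 = -28*0 = 0)
1/((-3767 + D) + 7089) = 1/((-3767 + 0) + 7089) = 1/(-3767 + 7089) = 1/3322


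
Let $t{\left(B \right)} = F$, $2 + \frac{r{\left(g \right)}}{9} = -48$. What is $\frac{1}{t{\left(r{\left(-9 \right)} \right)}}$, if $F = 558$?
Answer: $\frac{1}{558} \approx 0.0017921$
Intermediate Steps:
$r{\left(g \right)} = -450$ ($r{\left(g \right)} = -18 + 9 \left(-48\right) = -18 - 432 = -450$)
$t{\left(B \right)} = 558$
$\frac{1}{t{\left(r{\left(-9 \right)} \right)}} = \frac{1}{558}$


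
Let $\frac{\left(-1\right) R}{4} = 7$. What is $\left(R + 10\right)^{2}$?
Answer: $324$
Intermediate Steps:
$R = -28$ ($R = \left(-4\right) 7 = -28$)
$\left(R + 10\right)^{2} = \left(-28 + 10\right)^{2} = \left(-18\right)^{2} = 324$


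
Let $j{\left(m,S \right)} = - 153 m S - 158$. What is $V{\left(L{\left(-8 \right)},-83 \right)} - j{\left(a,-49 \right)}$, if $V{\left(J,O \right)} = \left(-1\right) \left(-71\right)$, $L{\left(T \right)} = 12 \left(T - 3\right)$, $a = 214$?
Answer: $-1604129$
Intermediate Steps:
$j{\left(m,S \right)} = -158 - 153 S m$ ($j{\left(m,S \right)} = - 153 S m - 158 = -158 - 153 S m$)
$L{\left(T \right)} = -36 + 12 T$ ($L{\left(T \right)} = 12 \left(-3 + T\right) = -36 + 12 T$)
$V{\left(J,O \right)} = 71$
$V{\left(L{\left(-8 \right)},-83 \right)} - j{\left(a,-49 \right)} = 71 - \left(-158 - \left(-7497\right) 214\right) = 71 - \left(-158 + 1604358\right) = 71 - 1604200 = -1604129$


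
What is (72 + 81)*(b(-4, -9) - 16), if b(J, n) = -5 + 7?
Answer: -2142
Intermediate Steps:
b(J, n) = 2
(72 + 81)*(b(-4, -9) - 16) = (72 + 81)*(2 - 16) = 153*(-14) = -2142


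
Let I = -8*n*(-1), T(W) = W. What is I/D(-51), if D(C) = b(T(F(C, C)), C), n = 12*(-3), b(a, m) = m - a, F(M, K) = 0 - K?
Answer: 48/17 ≈ 2.8235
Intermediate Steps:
F(M, K) = -K
n = -36
D(C) = 2*C (D(C) = C - (-1)*C = C + C = 2*C)
I = -288 (I = -8*(-36)*(-1) = 288*(-1) = -288)
I/D(-51) = -288/(2*(-51)) = -288/(-102) = -288*(-1/102) = 48/17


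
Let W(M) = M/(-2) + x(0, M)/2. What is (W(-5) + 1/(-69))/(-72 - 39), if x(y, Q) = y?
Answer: -343/15318 ≈ -0.022392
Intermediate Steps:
W(M) = -M/2 (W(M) = M/(-2) + 0/2 = M*(-½) + 0*(½) = -M/2 + 0 = -M/2)
(W(-5) + 1/(-69))/(-72 - 39) = (-½*(-5) + 1/(-69))/(-72 - 39) = (5/2 - 1/69)/(-111) = (343/138)*(-1/111) = -343/15318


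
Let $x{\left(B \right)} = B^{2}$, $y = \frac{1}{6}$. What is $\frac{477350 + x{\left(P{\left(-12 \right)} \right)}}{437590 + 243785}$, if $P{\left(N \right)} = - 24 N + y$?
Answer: $\frac{20174041}{24529500} \approx 0.82244$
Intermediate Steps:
$y = \frac{1}{6} \approx 0.16667$
$P{\left(N \right)} = \frac{1}{6} - 24 N$ ($P{\left(N \right)} = - 24 N + \frac{1}{6} = \frac{1}{6} - 24 N$)
$\frac{477350 + x{\left(P{\left(-12 \right)} \right)}}{437590 + 243785} = \frac{477350 + \left(\frac{1}{6} - -288\right)^{2}}{437590 + 243785} = \frac{477350 + \left(\frac{1}{6} + 288\right)^{2}}{681375} = \left(477350 + \left(\frac{1729}{6}\right)^{2}\right) \frac{1}{681375} = \left(477350 + \frac{2989441}{36}\right) \frac{1}{681375} = \frac{20174041}{36} \cdot \frac{1}{681375} = \frac{20174041}{24529500}$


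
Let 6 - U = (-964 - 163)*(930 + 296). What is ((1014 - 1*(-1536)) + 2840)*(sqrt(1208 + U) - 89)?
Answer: -479710 + 10780*sqrt(345729) ≈ 5.8588e+6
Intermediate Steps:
U = 1381708 (U = 6 - (-964 - 163)*(930 + 296) = 6 - (-1127)*1226 = 6 - 1*(-1381702) = 6 + 1381702 = 1381708)
((1014 - 1*(-1536)) + 2840)*(sqrt(1208 + U) - 89) = ((1014 - 1*(-1536)) + 2840)*(sqrt(1208 + 1381708) - 89) = ((1014 + 1536) + 2840)*(sqrt(1382916) - 89) = (2550 + 2840)*(2*sqrt(345729) - 89) = 5390*(-89 + 2*sqrt(345729)) = -479710 + 10780*sqrt(345729)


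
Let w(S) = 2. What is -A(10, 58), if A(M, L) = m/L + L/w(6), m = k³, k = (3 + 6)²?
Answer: -533123/58 ≈ -9191.8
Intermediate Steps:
k = 81 (k = 9² = 81)
m = 531441 (m = 81³ = 531441)
A(M, L) = L/2 + 531441/L (A(M, L) = 531441/L + L/2 = L/2 + 531441/L)
-A(10, 58) = -((½)*58 + 531441/58) = -(29 + 531441*(1/58)) = -(29 + 531441/58) = -1*533123/58 = -533123/58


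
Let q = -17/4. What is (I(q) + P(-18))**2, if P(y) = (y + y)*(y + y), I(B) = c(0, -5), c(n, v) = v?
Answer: 1666681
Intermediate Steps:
q = -17/4 (q = -17*1/4 = -17/4 ≈ -4.2500)
I(B) = -5
P(y) = 4*y**2 (P(y) = (2*y)*(2*y) = 4*y**2)
(I(q) + P(-18))**2 = (-5 + 4*(-18)**2)**2 = (-5 + 4*324)**2 = (-5 + 1296)**2 = 1291**2 = 1666681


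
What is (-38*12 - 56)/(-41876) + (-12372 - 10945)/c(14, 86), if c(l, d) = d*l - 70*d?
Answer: 34960303/7202672 ≈ 4.8538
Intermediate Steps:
c(l, d) = -70*d + d*l
(-38*12 - 56)/(-41876) + (-12372 - 10945)/c(14, 86) = (-38*12 - 56)/(-41876) + (-12372 - 10945)/((86*(-70 + 14))) = (-456 - 56)*(-1/41876) - 23317/(86*(-56)) = -512*(-1/41876) - 23317/(-4816) = 128/10469 - 23317*(-1/4816) = 128/10469 + 3331/688 = 34960303/7202672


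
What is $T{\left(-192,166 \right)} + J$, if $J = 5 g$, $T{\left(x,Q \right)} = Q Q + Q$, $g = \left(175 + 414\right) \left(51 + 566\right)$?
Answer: $1844787$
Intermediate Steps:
$g = 363413$ ($g = 589 \cdot 617 = 363413$)
$T{\left(x,Q \right)} = Q + Q^{2}$ ($T{\left(x,Q \right)} = Q^{2} + Q = Q + Q^{2}$)
$J = 1817065$ ($J = 5 \cdot 363413 = 1817065$)
$T{\left(-192,166 \right)} + J = 166 \left(1 + 166\right) + 1817065 = 166 \cdot 167 + 1817065 = 27722 + 1817065 = 1844787$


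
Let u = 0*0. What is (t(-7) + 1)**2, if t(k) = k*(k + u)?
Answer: 2500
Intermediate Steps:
u = 0
t(k) = k**2 (t(k) = k*(k + 0) = k*k = k**2)
(t(-7) + 1)**2 = ((-7)**2 + 1)**2 = (49 + 1)**2 = 50**2 = 2500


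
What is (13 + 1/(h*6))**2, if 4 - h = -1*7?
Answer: 737881/4356 ≈ 169.39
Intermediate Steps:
h = 11 (h = 4 - (-1)*7 = 4 - 1*(-7) = 4 + 7 = 11)
(13 + 1/(h*6))**2 = (13 + 1/(11*6))**2 = (13 + 1/66)**2 = (859/66)**2 = 737881/4356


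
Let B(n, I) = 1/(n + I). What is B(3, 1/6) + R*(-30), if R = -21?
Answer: 11976/19 ≈ 630.32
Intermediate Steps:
B(n, I) = 1/(I + n)
B(3, 1/6) + R*(-30) = 1/(1/6 + 3) - 21*(-30) = 1/(1*(1/6) + 3) + 630 = 1/(1/6 + 3) + 630 = 1/(19/6) + 630 = 6/19 + 630 = 11976/19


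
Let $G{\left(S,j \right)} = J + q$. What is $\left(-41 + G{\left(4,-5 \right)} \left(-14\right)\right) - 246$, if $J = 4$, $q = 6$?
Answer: $-427$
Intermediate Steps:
$G{\left(S,j \right)} = 10$ ($G{\left(S,j \right)} = 4 + 6 = 10$)
$\left(-41 + G{\left(4,-5 \right)} \left(-14\right)\right) - 246 = \left(-41 + 10 \left(-14\right)\right) - 246 = \left(-41 - 140\right) - 246 = -181 - 246 = -427$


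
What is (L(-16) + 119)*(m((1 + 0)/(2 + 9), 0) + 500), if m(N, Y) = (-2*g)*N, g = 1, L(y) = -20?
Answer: 49482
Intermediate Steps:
m(N, Y) = -2*N (m(N, Y) = (-2*1)*N = -2*N)
(L(-16) + 119)*(m((1 + 0)/(2 + 9), 0) + 500) = (-20 + 119)*(-2*(1 + 0)/(2 + 9) + 500) = 99*(-2/11 + 500) = 99*(5498/11) = 49482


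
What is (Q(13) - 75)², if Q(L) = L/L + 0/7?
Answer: 5476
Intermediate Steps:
Q(L) = 1 (Q(L) = 1 + 0*(⅐) = 1 + 0 = 1)
(Q(13) - 75)² = (1 - 75)² = (-74)² = 5476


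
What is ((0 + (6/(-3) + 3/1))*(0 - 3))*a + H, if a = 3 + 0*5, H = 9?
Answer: 0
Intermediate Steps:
a = 3 (a = 3 + 0 = 3)
((0 + (6/(-3) + 3/1))*(0 - 3))*a + H = ((0 + (6/(-3) + 3/1))*(0 - 3))*3 + 9 = ((0 + (6*(-⅓) + 3*1))*(-3))*3 + 9 = ((0 + (-2 + 3))*(-3))*3 + 9 = ((0 + 1)*(-3))*3 + 9 = (1*(-3))*3 + 9 = -3*3 + 9 = -9 + 9 = 0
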